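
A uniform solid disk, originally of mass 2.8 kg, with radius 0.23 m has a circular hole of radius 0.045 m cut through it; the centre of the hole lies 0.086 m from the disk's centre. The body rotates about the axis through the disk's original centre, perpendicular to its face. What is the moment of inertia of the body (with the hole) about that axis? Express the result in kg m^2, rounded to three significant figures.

0.0732

Unpierced body about its centre: I₀ = (1/2)MR² = (1/2)(2.8)(0.23)² = 0.07406 kg m^2.
The removed disk has mass m = M·(r/R)² = (2.8)(0.045/0.23)² = 0.10718 kg (same uniform areal density).
Its moment of inertia about the rotation axis (parallel-axis theorem): I_hole = (1/2)mr² + md² = (1/2)(0.10718)(0.045)² + (0.10718)(0.086)² = 0.00090125 kg m^2.
Treating the hole as negative mass, I = I₀ − I_hole = 0.07406 − 0.00090125 = 0.073159 kg m^2.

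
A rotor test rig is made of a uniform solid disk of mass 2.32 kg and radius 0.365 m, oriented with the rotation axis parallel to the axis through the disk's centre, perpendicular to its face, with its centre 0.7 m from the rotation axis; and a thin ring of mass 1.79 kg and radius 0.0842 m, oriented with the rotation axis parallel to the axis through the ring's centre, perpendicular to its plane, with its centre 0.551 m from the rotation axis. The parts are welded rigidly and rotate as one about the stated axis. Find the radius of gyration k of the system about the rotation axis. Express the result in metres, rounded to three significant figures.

0.670

Solid disk: I_cm = (1/2)MR² = (1/2)(2.32)(0.365)² = 0.15454 kg m²; centre at d = 0.7 m, so I = I_cm + Md² gives I = 0.15454 + (2.32)(0.7)² = 1.2913 kg m².
Thin ring: I_cm = MR² = (1.79)(0.0842)² = 0.01269 kg m²; centre at d = 0.551 m, so I = I_cm + Md² gives I = 0.01269 + (1.79)(0.551)² = 0.55614 kg m².
Total I = 1.8475 kg m²; total mass M = 4.11 kg.
k = √(I/M) = √(1.8475/4.11) = 0.67045 m.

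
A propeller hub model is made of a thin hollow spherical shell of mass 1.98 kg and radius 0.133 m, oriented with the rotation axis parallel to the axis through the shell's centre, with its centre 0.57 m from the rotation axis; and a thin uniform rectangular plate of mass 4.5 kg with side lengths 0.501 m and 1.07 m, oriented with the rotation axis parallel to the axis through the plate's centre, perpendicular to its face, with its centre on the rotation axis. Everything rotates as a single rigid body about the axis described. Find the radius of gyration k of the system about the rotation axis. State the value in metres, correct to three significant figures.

0.429

Spherical shell: I_cm = (2/3)MR² = (2/3)(1.98)(0.133)² = 0.023349 kg m²; centre at d = 0.57 m, so I = I_cm + Md² gives I = 0.023349 + (1.98)(0.57)² = 0.66665 kg m².
Rectangular plate: I_cm = (1/12)M(a²+b²) = (1/12)(4.5)[(0.501)² + (1.07)²] = 0.52346 kg m²; axis through the centre, so I = 0.52346 kg m².
Total I = 1.1901 kg m²; total mass M = 6.48 kg.
k = √(I/M) = √(1.1901/6.48) = 0.42856 m.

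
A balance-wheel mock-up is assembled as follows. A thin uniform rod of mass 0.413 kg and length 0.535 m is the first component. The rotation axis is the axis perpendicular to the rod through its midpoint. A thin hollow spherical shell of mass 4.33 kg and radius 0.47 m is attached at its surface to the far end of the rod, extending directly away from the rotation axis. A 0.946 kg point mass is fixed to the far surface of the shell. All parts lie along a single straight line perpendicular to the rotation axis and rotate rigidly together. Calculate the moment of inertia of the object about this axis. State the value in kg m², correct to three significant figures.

4.38

Thin rod: I_cm = (1/12)ML² = (1/12)(0.413)(0.535)² = 0.0098509 kg m²; axis through the centre, so I = 0.0098509 kg m².
Spherical shell: I_cm = (2/3)MR² = (2/3)(4.33)(0.47)² = 0.63766 kg m²; centre at d = 0.2675 + 0.47 = 0.7375 m, so the parallel axis theorem gives I = 0.63766 + (4.33)(0.7375)² = 2.9928 kg m².
Point mass: I_cm = 0; centre at d = 0.2675 + 0.47 + 0.47 = 1.2075 m, so the parallel axis theorem gives I = 0 + (0.946)(1.2075)² = 1.3793 kg m².
Total I = 0.0098509 + 2.9928 + 1.3793 = 4.382 kg m².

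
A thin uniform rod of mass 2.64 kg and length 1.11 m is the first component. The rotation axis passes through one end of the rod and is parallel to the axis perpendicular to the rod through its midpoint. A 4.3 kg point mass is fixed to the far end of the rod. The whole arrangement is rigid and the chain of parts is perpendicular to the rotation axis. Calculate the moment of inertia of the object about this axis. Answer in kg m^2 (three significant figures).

Thin rod: I_cm = (1/12)ML² = (1/12)(2.64)(1.11)² = 0.27106 kg m^2; centre at d = 0.555 m, so I = I_cm + Md² gives I = 0.27106 + (2.64)(0.555)² = 1.0842 kg m^2.
Point mass: I_cm = 0; centre at d = 0.555 + 0.555 = 1.11 m, so I = I_cm + Md² gives I = 0 + (4.3)(1.11)² = 5.298 kg m^2.
Total I = 1.0842 + 5.298 = 6.3823 kg m^2.

6.38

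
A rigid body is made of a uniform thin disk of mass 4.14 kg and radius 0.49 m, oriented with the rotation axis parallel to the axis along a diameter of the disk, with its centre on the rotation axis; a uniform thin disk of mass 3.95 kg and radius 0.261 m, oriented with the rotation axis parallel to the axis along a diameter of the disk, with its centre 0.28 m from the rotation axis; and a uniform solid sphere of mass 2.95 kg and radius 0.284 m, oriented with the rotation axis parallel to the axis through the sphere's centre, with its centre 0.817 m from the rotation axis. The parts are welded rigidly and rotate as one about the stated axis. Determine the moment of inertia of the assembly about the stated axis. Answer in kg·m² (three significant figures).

2.69

Thin disk: I_cm = (1/4)MR² = (1/4)(4.14)(0.49)² = 0.2485 kg·m²; axis through the centre, so I = 0.2485 kg·m².
Thin disk: I_cm = (1/4)MR² = (1/4)(3.95)(0.261)² = 0.067269 kg·m²; centre at d = 0.28 m, so the parallel axis theorem gives I = 0.067269 + (3.95)(0.28)² = 0.37695 kg·m².
Solid sphere: I_cm = (2/5)MR² = (2/5)(2.95)(0.284)² = 0.095174 kg·m²; centre at d = 0.817 m, so the parallel axis theorem gives I = 0.095174 + (2.95)(0.817)² = 2.0643 kg·m².
Total I = 0.2485 + 0.37695 + 2.0643 = 2.6897 kg·m².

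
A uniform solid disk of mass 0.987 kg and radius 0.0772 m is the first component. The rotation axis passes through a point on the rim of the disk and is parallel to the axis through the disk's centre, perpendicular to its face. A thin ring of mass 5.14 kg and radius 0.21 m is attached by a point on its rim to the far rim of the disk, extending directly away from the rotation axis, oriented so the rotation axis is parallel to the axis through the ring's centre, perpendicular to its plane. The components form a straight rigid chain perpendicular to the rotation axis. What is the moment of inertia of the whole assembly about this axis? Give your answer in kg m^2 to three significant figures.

0.918

Solid disk: I_cm = (1/2)MR² = (1/2)(0.987)(0.0772)² = 0.0029412 kg m^2; centre at d = 0.0772 m, so I = I_cm + Md² gives I = 0.0029412 + (0.987)(0.0772)² = 0.0088235 kg m^2.
Thin ring: I_cm = MR² = (5.14)(0.21)² = 0.22667 kg m^2; centre at d = 0.0772 + 0.0772 + 0.21 = 0.3644 m, so I = I_cm + Md² gives I = 0.22667 + (5.14)(0.3644)² = 0.9092 kg m^2.
Total I = 0.0088235 + 0.9092 = 0.91802 kg m^2.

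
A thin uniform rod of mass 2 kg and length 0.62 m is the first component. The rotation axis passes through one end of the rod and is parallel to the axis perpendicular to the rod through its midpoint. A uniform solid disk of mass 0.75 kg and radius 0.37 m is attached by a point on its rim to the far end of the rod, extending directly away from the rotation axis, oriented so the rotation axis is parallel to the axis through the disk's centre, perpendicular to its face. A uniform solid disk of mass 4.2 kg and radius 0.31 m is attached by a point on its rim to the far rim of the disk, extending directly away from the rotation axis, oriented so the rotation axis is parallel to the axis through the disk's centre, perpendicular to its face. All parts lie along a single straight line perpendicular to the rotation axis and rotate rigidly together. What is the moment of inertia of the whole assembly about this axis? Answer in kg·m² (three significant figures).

13.0

Thin rod: I_cm = (1/12)ML² = (1/12)(2)(0.62)² = 0.064067 kg·m²; centre at d = 0.31 m, so I = I_cm + Md² gives I = 0.064067 + (2)(0.31)² = 0.25627 kg·m².
Solid disk: I_cm = (1/2)MR² = (1/2)(0.75)(0.37)² = 0.051337 kg·m²; centre at d = 0.31 + 0.31 + 0.37 = 0.99 m, so I = I_cm + Md² gives I = 0.051337 + (0.75)(0.99)² = 0.78641 kg·m².
Solid disk: I_cm = (1/2)MR² = (1/2)(4.2)(0.31)² = 0.20181 kg·m²; centre at d = 0.31 + 0.31 + 0.37 + 0.37 + 0.31 = 1.67 m, so I = I_cm + Md² gives I = 0.20181 + (4.2)(1.67)² = 11.915 kg·m².
Total I = 0.25627 + 0.78641 + 11.915 = 12.958 kg·m².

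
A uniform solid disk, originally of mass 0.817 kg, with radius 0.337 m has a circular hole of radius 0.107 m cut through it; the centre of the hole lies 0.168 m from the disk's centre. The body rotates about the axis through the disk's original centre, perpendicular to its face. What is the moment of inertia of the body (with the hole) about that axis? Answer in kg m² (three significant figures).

Unpierced body about its centre: I₀ = (1/2)MR² = (1/2)(0.817)(0.337)² = 0.046393 kg m².
The removed disk has mass m = M·(r/R)² = (0.817)(0.107/0.337)² = 0.082363 kg (same uniform areal density).
Its moment of inertia about the rotation axis (parallel-axis theorem): I_hole = (1/2)mr² + md² = (1/2)(0.082363)(0.107)² + (0.082363)(0.168)² = 0.0027961 kg m².
Treating the hole as negative mass, I = I₀ − I_hole = 0.046393 − 0.0027961 = 0.043597 kg m².

0.0436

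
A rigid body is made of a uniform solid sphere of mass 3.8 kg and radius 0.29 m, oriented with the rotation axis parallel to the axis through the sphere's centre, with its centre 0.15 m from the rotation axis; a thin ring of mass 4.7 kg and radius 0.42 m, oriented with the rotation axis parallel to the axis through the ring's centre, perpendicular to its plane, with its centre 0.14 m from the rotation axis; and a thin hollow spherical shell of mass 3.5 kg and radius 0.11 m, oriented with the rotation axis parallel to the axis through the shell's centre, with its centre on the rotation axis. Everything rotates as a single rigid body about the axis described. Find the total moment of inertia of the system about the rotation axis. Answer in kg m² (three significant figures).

Solid sphere: I_cm = (2/5)MR² = (2/5)(3.8)(0.29)² = 0.12783 kg m²; centre at d = 0.15 m, so the parallel axis theorem gives I = 0.12783 + (3.8)(0.15)² = 0.21333 kg m².
Thin ring: I_cm = MR² = (4.7)(0.42)² = 0.82908 kg m²; centre at d = 0.14 m, so the parallel axis theorem gives I = 0.82908 + (4.7)(0.14)² = 0.9212 kg m².
Spherical shell: I_cm = (2/3)MR² = (2/3)(3.5)(0.11)² = 0.028233 kg m²; axis through the centre, so I = 0.028233 kg m².
Total I = 0.21333 + 0.9212 + 0.028233 = 1.1628 kg m².

1.16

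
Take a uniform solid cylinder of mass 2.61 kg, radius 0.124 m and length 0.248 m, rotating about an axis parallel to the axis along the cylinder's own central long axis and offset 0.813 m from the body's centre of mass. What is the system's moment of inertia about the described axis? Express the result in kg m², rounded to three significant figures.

I_cm = (1/2)MR² = (1/2)(2.61)(0.124)² = 0.020066 kg m²; centre at d = 0.813 m, so the parallel axis theorem gives I = 0.020066 + (2.61)(0.813)² = 1.7452 kg m².

1.75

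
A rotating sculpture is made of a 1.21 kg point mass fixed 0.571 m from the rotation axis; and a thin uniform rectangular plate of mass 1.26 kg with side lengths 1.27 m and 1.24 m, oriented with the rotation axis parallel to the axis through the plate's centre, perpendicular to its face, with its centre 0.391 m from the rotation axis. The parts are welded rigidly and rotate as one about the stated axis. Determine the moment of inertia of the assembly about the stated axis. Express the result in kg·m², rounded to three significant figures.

0.918

Point mass: I_cm = 0; centre at d = 0.571 m, so I = I_cm + Md² gives I = 0 + (1.21)(0.571)² = 0.39451 kg·m².
Rectangular plate: I_cm = (1/12)M(a²+b²) = (1/12)(1.26)[(1.27)² + (1.24)²] = 0.3308 kg·m²; centre at d = 0.391 m, so I = I_cm + Md² gives I = 0.3308 + (1.26)(0.391)² = 0.52343 kg·m².
Total I = 0.39451 + 0.52343 = 0.91794 kg·m².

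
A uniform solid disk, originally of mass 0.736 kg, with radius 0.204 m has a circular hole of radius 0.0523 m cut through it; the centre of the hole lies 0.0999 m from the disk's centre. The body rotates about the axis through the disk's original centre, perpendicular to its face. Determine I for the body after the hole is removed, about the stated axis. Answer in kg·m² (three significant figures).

0.0148

Unpierced body about its centre: I₀ = (1/2)MR² = (1/2)(0.736)(0.204)² = 0.015315 kg·m².
The removed disk has mass m = M·(r/R)² = (0.736)(0.0523/0.204)² = 0.048375 kg (same uniform areal density).
Its moment of inertia about the rotation axis (parallel-axis theorem): I_hole = (1/2)mr² + md² = (1/2)(0.048375)(0.0523)² + (0.048375)(0.0999)² = 0.00054894 kg·m².
Treating the hole as negative mass, I = I₀ − I_hole = 0.015315 − 0.00054894 = 0.014766 kg·m².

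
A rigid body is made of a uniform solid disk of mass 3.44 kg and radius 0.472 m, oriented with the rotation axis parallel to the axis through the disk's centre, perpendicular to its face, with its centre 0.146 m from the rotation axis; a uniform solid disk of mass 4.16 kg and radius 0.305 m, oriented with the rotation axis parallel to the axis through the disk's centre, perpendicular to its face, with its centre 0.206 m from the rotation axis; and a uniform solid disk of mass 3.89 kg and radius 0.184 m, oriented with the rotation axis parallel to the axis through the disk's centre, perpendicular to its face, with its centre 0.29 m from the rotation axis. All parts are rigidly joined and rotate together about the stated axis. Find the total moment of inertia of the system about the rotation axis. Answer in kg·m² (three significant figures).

1.22

Solid disk: I_cm = (1/2)MR² = (1/2)(3.44)(0.472)² = 0.38319 kg·m²; centre at d = 0.146 m, so the parallel axis theorem gives I = 0.38319 + (3.44)(0.146)² = 0.45652 kg·m².
Solid disk: I_cm = (1/2)MR² = (1/2)(4.16)(0.305)² = 0.19349 kg·m²; centre at d = 0.206 m, so the parallel axis theorem gives I = 0.19349 + (4.16)(0.206)² = 0.37003 kg·m².
Solid disk: I_cm = (1/2)MR² = (1/2)(3.89)(0.184)² = 0.06585 kg·m²; centre at d = 0.29 m, so the parallel axis theorem gives I = 0.06585 + (3.89)(0.29)² = 0.393 kg·m².
Total I = 0.45652 + 0.37003 + 0.393 = 1.2195 kg·m².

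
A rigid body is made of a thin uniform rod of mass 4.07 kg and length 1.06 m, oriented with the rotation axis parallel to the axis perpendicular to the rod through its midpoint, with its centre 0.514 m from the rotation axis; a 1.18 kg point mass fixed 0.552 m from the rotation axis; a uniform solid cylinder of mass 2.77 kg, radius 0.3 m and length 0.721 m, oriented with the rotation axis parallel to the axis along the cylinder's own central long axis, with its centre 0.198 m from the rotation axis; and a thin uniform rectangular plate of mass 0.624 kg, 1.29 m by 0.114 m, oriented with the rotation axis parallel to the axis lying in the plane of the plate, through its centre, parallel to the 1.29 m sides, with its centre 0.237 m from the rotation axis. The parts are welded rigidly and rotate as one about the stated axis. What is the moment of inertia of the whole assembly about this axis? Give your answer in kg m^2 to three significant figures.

Thin rod: I_cm = (1/12)ML² = (1/12)(4.07)(1.06)² = 0.38109 kg m^2; centre at d = 0.514 m, so the parallel axis theorem gives I = 0.38109 + (4.07)(0.514)² = 1.4564 kg m^2.
Point mass: I_cm = 0; centre at d = 0.552 m, so the parallel axis theorem gives I = 0 + (1.18)(0.552)² = 0.35955 kg m^2.
Solid cylinder: I_cm = (1/2)MR² = (1/2)(2.77)(0.3)² = 0.12465 kg m^2; centre at d = 0.198 m, so the parallel axis theorem gives I = 0.12465 + (2.77)(0.198)² = 0.23325 kg m^2.
Rectangular plate: I_cm = (1/12)Mb² = (1/12)(0.624)(0.114)² = 0.00067579 kg m^2; centre at d = 0.237 m, so the parallel axis theorem gives I = 0.00067579 + (0.624)(0.237)² = 0.035725 kg m^2.
Total I = 1.4564 + 0.35955 + 0.23325 + 0.035725 = 2.0849 kg m^2.

2.08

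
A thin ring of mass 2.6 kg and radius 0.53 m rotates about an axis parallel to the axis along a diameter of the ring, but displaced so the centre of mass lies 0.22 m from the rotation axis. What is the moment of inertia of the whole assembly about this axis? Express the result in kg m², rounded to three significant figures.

0.491

I_cm = (1/2)MR² = (1/2)(2.6)(0.53)² = 0.36517 kg m²; centre at d = 0.22 m, so I = I_cm + Md² gives I = 0.36517 + (2.6)(0.22)² = 0.49101 kg m².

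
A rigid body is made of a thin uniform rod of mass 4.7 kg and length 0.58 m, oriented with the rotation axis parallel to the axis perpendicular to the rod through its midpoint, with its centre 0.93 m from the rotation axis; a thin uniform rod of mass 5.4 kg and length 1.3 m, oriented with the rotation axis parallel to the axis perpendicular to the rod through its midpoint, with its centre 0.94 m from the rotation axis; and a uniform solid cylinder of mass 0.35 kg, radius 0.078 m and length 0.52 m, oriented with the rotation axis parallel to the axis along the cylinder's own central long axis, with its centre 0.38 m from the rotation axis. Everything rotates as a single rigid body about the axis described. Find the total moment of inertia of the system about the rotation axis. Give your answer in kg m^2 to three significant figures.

Thin rod: I_cm = (1/12)ML² = (1/12)(4.7)(0.58)² = 0.13176 kg m^2; centre at d = 0.93 m, so the parallel axis theorem gives I = 0.13176 + (4.7)(0.93)² = 4.1968 kg m^2.
Thin rod: I_cm = (1/12)ML² = (1/12)(5.4)(1.3)² = 0.7605 kg m^2; centre at d = 0.94 m, so the parallel axis theorem gives I = 0.7605 + (5.4)(0.94)² = 5.5319 kg m^2.
Solid cylinder: I_cm = (1/2)MR² = (1/2)(0.35)(0.078)² = 0.0010647 kg m^2; centre at d = 0.38 m, so the parallel axis theorem gives I = 0.0010647 + (0.35)(0.38)² = 0.051605 kg m^2.
Total I = 4.1968 + 5.5319 + 0.051605 = 9.7803 kg m^2.

9.78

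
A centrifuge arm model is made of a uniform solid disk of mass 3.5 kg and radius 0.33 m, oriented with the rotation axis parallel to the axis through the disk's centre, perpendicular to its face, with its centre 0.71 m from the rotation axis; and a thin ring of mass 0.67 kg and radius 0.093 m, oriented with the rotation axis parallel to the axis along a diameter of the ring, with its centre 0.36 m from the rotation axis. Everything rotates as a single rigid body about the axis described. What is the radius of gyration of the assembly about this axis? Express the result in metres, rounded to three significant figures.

Solid disk: I_cm = (1/2)MR² = (1/2)(3.5)(0.33)² = 0.19058 kg·m²; centre at d = 0.71 m, so I = I_cm + Md² gives I = 0.19058 + (3.5)(0.71)² = 1.9549 kg·m².
Thin ring: I_cm = (1/2)MR² = (1/2)(0.67)(0.093)² = 0.0028974 kg·m²; centre at d = 0.36 m, so I = I_cm + Md² gives I = 0.0028974 + (0.67)(0.36)² = 0.089729 kg·m².
Total I = 2.0447 kg·m²; total mass M = 4.17 kg.
k = √(I/M) = √(2.0447/4.17) = 0.70023 m.

0.700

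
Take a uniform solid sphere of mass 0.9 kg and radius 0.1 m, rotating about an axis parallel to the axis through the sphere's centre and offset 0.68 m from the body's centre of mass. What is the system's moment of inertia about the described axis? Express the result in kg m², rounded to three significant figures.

I_cm = (2/5)MR² = (2/5)(0.9)(0.1)² = 0.0036 kg m²; centre at d = 0.68 m, so the parallel axis theorem gives I = 0.0036 + (0.9)(0.68)² = 0.41976 kg m².

0.420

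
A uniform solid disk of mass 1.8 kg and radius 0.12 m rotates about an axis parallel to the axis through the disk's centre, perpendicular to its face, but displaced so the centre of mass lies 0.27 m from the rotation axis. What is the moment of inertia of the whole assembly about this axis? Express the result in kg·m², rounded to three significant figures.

I_cm = (1/2)MR² = (1/2)(1.8)(0.12)² = 0.01296 kg·m²; centre at d = 0.27 m, so I = I_cm + Md² gives I = 0.01296 + (1.8)(0.27)² = 0.14418 kg·m².

0.144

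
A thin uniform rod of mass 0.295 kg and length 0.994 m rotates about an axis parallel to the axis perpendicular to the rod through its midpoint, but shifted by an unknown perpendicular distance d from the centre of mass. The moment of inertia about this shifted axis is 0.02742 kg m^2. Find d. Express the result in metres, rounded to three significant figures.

About the centre-of-mass axis, I_cm = (1/12)ML² = (1/12)(0.295)(0.994)² = 0.024289 kg m^2.
Parallel axis theorem: I = I_cm + Md², so Md² = 0.02742 − 0.024289 = 0.0031308 kg m^2.
d = √(0.0031308 / 0.295) = 0.10302 m.

0.103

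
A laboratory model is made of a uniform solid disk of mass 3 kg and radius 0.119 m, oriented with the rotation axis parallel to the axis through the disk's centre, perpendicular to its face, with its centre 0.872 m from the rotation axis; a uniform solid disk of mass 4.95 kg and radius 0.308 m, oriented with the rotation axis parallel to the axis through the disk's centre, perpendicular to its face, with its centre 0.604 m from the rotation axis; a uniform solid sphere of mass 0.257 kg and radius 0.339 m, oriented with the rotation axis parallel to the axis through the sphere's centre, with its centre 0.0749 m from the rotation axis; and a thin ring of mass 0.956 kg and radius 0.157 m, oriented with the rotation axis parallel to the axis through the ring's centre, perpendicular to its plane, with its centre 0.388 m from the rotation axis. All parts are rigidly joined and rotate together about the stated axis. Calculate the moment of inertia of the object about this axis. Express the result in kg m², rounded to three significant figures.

4.52

Solid disk: I_cm = (1/2)MR² = (1/2)(3)(0.119)² = 0.021241 kg m²; centre at d = 0.872 m, so the parallel axis theorem gives I = 0.021241 + (3)(0.872)² = 2.3024 kg m².
Solid disk: I_cm = (1/2)MR² = (1/2)(4.95)(0.308)² = 0.23479 kg m²; centre at d = 0.604 m, so the parallel axis theorem gives I = 0.23479 + (4.95)(0.604)² = 2.0406 kg m².
Solid sphere: I_cm = (2/5)MR² = (2/5)(0.257)(0.339)² = 0.011814 kg m²; centre at d = 0.0749 m, so the parallel axis theorem gives I = 0.011814 + (0.257)(0.0749)² = 0.013256 kg m².
Thin ring: I_cm = MR² = (0.956)(0.157)² = 0.023564 kg m²; centre at d = 0.388 m, so the parallel axis theorem gives I = 0.023564 + (0.956)(0.388)² = 0.16748 kg m².
Total I = 2.3024 + 2.0406 + 0.013256 + 0.16748 = 4.5238 kg m².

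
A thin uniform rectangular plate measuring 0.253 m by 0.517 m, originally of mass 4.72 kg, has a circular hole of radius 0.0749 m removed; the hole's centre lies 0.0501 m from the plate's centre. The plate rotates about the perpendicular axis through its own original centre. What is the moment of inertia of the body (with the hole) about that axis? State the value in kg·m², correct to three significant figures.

0.127

Unpierced body about its centre: I₀ = (1/12)M(a²+b²) = (1/12)(4.72)[(0.253)² + (0.517)²] = 0.13031 kg·m².
The removed disk has mass m = M·πr²/(ab) = (4.72)·π(0.0749)²/(0.253·0.517) = 0.63598 kg (same uniform areal density).
Its moment of inertia about the rotation axis (parallel-axis theorem): I_hole = (1/2)mr² + md² = (1/2)(0.63598)(0.0749)² + (0.63598)(0.0501)² = 0.0033803 kg·m².
Treating the hole as negative mass, I = I₀ − I_hole = 0.13031 − 0.0033803 = 0.12693 kg·m².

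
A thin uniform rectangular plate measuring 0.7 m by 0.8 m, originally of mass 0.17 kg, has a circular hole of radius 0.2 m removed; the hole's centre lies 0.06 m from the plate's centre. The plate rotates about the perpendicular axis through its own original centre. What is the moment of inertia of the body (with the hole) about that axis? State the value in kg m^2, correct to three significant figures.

Unpierced body about its centre: I₀ = (1/12)M(a²+b²) = (1/12)(0.17)[(0.7)² + (0.8)²] = 0.016008 kg m^2.
The removed disk has mass m = M·πr²/(ab) = (0.17)·π(0.2)²/(0.7·0.8) = 0.038148 kg (same uniform areal density).
Its moment of inertia about the rotation axis (parallel-axis theorem): I_hole = (1/2)mr² + md² = (1/2)(0.038148)(0.2)² + (0.038148)(0.06)² = 0.00090029 kg m^2.
Treating the hole as negative mass, I = I₀ − I_hole = 0.016008 − 0.00090029 = 0.015108 kg m^2.

0.0151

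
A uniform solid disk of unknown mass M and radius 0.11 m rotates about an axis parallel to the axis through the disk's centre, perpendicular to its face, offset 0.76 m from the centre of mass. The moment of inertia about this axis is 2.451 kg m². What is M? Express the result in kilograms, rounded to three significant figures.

I = I_cm + Md² = (1/2)MR² + Md² = M·[0.5·(0.11)² + (0.76)²] = M·0.58365.
So M = 2.451 / 0.58365 = 4.1994 kg.

4.20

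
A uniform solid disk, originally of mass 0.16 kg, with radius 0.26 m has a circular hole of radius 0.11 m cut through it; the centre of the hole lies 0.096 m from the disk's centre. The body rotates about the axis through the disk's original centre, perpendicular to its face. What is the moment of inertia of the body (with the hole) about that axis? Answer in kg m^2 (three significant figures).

Unpierced body about its centre: I₀ = (1/2)MR² = (1/2)(0.16)(0.26)² = 0.005408 kg m^2.
The removed disk has mass m = M·(r/R)² = (0.16)(0.11/0.26)² = 0.028639 kg (same uniform areal density).
Its moment of inertia about the rotation axis (parallel-axis theorem): I_hole = (1/2)mr² + md² = (1/2)(0.028639)(0.11)² + (0.028639)(0.096)² = 0.0004372 kg m^2.
Treating the hole as negative mass, I = I₀ − I_hole = 0.005408 − 0.0004372 = 0.0049708 kg m^2.

0.00497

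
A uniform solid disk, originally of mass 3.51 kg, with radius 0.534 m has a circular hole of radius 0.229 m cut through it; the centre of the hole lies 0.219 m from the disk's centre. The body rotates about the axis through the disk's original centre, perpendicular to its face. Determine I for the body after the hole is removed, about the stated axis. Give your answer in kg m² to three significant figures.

0.453

Unpierced body about its centre: I₀ = (1/2)MR² = (1/2)(3.51)(0.534)² = 0.50045 kg m².
The removed disk has mass m = M·(r/R)² = (3.51)(0.229/0.534)² = 0.6455 kg (same uniform areal density).
Its moment of inertia about the rotation axis (parallel-axis theorem): I_hole = (1/2)mr² + md² = (1/2)(0.6455)(0.229)² + (0.6455)(0.219)² = 0.047884 kg m².
Treating the hole as negative mass, I = I₀ − I_hole = 0.50045 − 0.047884 = 0.45256 kg m².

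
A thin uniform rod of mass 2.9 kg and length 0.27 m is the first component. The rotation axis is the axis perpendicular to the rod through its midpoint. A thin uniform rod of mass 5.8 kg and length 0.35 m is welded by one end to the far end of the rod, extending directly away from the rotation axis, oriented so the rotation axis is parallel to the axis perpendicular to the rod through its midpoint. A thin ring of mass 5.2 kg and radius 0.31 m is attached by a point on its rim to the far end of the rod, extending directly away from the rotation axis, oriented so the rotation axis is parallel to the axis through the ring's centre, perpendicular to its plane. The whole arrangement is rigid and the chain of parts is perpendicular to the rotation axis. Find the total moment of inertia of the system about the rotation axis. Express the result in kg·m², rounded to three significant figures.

Thin rod: I_cm = (1/12)ML² = (1/12)(2.9)(0.27)² = 0.017618 kg·m²; axis through the centre, so I = 0.017618 kg·m².
Thin rod: I_cm = (1/12)ML² = (1/12)(5.8)(0.35)² = 0.059208 kg·m²; centre at d = 0.135 + 0.175 = 0.31 m, so the parallel axis theorem gives I = 0.059208 + (5.8)(0.31)² = 0.61659 kg·m².
Thin ring: I_cm = MR² = (5.2)(0.31)² = 0.49972 kg·m²; centre at d = 0.135 + 0.175 + 0.175 + 0.31 = 0.795 m, so the parallel axis theorem gives I = 0.49972 + (5.2)(0.795)² = 3.7862 kg·m².
Total I = 0.017618 + 0.61659 + 3.7862 = 4.4205 kg·m².

4.42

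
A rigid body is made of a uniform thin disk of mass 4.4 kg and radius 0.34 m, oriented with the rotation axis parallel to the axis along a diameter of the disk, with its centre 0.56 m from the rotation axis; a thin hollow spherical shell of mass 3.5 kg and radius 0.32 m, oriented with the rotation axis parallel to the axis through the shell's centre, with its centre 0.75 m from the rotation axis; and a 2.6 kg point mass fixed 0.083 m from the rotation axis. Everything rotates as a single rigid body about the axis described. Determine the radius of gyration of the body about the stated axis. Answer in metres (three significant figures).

Thin disk: I_cm = (1/4)MR² = (1/4)(4.4)(0.34)² = 0.12716 kg m²; centre at d = 0.56 m, so I = I_cm + Md² gives I = 0.12716 + (4.4)(0.56)² = 1.507 kg m².
Spherical shell: I_cm = (2/3)MR² = (2/3)(3.5)(0.32)² = 0.23893 kg m²; centre at d = 0.75 m, so I = I_cm + Md² gives I = 0.23893 + (3.5)(0.75)² = 2.2077 kg m².
Point mass: I_cm = 0; centre at d = 0.083 m, so I = I_cm + Md² gives I = 0 + (2.6)(0.083)² = 0.017911 kg m².
Total I = 3.7326 kg m²; total mass M = 10.5 kg.
k = √(I/M) = √(3.7326/10.5) = 0.59623 m.

0.596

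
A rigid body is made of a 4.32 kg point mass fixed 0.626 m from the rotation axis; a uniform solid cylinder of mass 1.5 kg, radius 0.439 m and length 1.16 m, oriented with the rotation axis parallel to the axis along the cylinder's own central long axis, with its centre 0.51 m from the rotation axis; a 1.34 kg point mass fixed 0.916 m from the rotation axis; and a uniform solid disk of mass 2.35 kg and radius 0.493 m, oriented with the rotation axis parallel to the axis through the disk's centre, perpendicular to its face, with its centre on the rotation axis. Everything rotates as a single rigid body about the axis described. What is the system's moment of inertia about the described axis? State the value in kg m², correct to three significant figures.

Point mass: I_cm = 0; centre at d = 0.626 m, so I = I_cm + Md² gives I = 0 + (4.32)(0.626)² = 1.6929 kg m².
Solid cylinder: I_cm = (1/2)MR² = (1/2)(1.5)(0.439)² = 0.14454 kg m²; centre at d = 0.51 m, so I = I_cm + Md² gives I = 0.14454 + (1.5)(0.51)² = 0.53469 kg m².
Point mass: I_cm = 0; centre at d = 0.916 m, so I = I_cm + Md² gives I = 0 + (1.34)(0.916)² = 1.1243 kg m².
Solid disk: I_cm = (1/2)MR² = (1/2)(2.35)(0.493)² = 0.28558 kg m²; axis through the centre, so I = 0.28558 kg m².
Total I = 1.6929 + 0.53469 + 1.1243 + 0.28558 = 3.6375 kg m².

3.64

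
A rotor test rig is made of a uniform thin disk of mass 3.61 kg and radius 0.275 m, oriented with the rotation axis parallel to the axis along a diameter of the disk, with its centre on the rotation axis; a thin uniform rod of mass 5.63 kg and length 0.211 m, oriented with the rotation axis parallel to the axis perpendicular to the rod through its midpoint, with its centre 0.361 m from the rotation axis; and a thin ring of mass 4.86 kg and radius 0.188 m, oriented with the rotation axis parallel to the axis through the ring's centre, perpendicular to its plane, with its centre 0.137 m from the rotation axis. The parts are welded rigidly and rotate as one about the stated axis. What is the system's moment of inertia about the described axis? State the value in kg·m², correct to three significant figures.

1.09

Thin disk: I_cm = (1/4)MR² = (1/4)(3.61)(0.275)² = 0.068252 kg·m²; axis through the centre, so I = 0.068252 kg·m².
Thin rod: I_cm = (1/12)ML² = (1/12)(5.63)(0.211)² = 0.020888 kg·m²; centre at d = 0.361 m, so the parallel axis theorem gives I = 0.020888 + (5.63)(0.361)² = 0.75459 kg·m².
Thin ring: I_cm = MR² = (4.86)(0.188)² = 0.17177 kg·m²; centre at d = 0.137 m, so the parallel axis theorem gives I = 0.17177 + (4.86)(0.137)² = 0.26299 kg·m².
Total I = 0.068252 + 0.75459 + 0.26299 = 1.0858 kg·m².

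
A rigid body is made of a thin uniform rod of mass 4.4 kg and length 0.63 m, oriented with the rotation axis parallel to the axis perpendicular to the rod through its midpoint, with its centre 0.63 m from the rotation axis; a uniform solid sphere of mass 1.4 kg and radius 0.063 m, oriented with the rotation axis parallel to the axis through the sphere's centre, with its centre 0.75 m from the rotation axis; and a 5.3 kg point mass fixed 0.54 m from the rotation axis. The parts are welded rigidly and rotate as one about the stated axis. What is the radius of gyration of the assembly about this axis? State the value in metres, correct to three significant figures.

Thin rod: I_cm = (1/12)ML² = (1/12)(4.4)(0.63)² = 0.14553 kg m^2; centre at d = 0.63 m, so the parallel axis theorem gives I = 0.14553 + (4.4)(0.63)² = 1.8919 kg m^2.
Solid sphere: I_cm = (2/5)MR² = (2/5)(1.4)(0.063)² = 0.0022226 kg m^2; centre at d = 0.75 m, so the parallel axis theorem gives I = 0.0022226 + (1.4)(0.75)² = 0.78972 kg m^2.
Point mass: I_cm = 0; centre at d = 0.54 m, so the parallel axis theorem gives I = 0 + (5.3)(0.54)² = 1.5455 kg m^2.
Total I = 4.2271 kg m^2; total mass M = 11.1 kg.
k = √(I/M) = √(4.2271/11.1) = 0.61711 m.

0.617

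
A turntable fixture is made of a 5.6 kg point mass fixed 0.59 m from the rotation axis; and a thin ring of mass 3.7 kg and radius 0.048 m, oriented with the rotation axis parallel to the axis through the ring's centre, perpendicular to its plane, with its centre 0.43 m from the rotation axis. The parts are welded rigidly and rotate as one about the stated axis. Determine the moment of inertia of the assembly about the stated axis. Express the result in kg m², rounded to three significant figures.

Point mass: I_cm = 0; centre at d = 0.59 m, so I = I_cm + Md² gives I = 0 + (5.6)(0.59)² = 1.9494 kg m².
Thin ring: I_cm = MR² = (3.7)(0.048)² = 0.0085248 kg m²; centre at d = 0.43 m, so I = I_cm + Md² gives I = 0.0085248 + (3.7)(0.43)² = 0.69265 kg m².
Total I = 1.9494 + 0.69265 = 2.642 kg m².

2.64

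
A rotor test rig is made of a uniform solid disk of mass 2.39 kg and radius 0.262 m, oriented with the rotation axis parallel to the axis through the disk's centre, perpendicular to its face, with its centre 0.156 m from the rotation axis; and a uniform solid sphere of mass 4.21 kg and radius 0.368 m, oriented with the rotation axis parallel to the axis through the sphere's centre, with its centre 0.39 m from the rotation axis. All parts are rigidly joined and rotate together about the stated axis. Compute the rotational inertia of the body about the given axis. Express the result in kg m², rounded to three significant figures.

1.01

Solid disk: I_cm = (1/2)MR² = (1/2)(2.39)(0.262)² = 0.08203 kg m²; centre at d = 0.156 m, so the parallel axis theorem gives I = 0.08203 + (2.39)(0.156)² = 0.14019 kg m².
Solid sphere: I_cm = (2/5)MR² = (2/5)(4.21)(0.368)² = 0.22805 kg m²; centre at d = 0.39 m, so the parallel axis theorem gives I = 0.22805 + (4.21)(0.39)² = 0.8684 kg m².
Total I = 0.14019 + 0.8684 = 1.0086 kg m².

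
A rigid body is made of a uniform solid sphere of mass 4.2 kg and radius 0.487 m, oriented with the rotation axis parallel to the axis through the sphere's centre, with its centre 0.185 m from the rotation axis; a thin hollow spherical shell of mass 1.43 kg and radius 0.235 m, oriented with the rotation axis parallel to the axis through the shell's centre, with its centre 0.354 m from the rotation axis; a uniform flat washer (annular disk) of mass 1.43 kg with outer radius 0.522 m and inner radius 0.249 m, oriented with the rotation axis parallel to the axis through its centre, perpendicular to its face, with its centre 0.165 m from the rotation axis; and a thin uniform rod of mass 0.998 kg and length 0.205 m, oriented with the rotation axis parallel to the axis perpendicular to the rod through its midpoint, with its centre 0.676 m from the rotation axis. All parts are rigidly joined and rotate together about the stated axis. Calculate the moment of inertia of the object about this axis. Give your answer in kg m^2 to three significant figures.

1.51

Solid sphere: I_cm = (2/5)MR² = (2/5)(4.2)(0.487)² = 0.39844 kg m^2; centre at d = 0.185 m, so I = I_cm + Md² gives I = 0.39844 + (4.2)(0.185)² = 0.54219 kg m^2.
Spherical shell: I_cm = (2/3)MR² = (2/3)(1.43)(0.235)² = 0.052648 kg m^2; centre at d = 0.354 m, so I = I_cm + Md² gives I = 0.052648 + (1.43)(0.354)² = 0.23185 kg m^2.
Annular disk: I_cm = (1/2)M(R²+r²) = (1/2)(1.43)[(0.522)² + (0.249)²] = 0.23916 kg m^2; centre at d = 0.165 m, so I = I_cm + Md² gives I = 0.23916 + (1.43)(0.165)² = 0.27809 kg m^2.
Thin rod: I_cm = (1/12)ML² = (1/12)(0.998)(0.205)² = 0.0034951 kg m^2; centre at d = 0.676 m, so I = I_cm + Md² gives I = 0.0034951 + (0.998)(0.676)² = 0.45956 kg m^2.
Total I = 0.54219 + 0.23185 + 0.27809 + 0.45956 = 1.5117 kg m^2.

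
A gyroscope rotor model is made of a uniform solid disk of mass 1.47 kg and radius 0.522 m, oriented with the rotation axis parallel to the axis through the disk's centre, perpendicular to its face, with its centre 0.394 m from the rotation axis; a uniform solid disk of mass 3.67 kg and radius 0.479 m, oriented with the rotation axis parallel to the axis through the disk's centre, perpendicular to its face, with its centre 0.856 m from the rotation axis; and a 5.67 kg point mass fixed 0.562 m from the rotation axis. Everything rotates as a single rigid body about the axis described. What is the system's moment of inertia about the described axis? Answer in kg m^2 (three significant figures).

5.33

Solid disk: I_cm = (1/2)MR² = (1/2)(1.47)(0.522)² = 0.20028 kg m^2; centre at d = 0.394 m, so the parallel axis theorem gives I = 0.20028 + (1.47)(0.394)² = 0.42847 kg m^2.
Solid disk: I_cm = (1/2)MR² = (1/2)(3.67)(0.479)² = 0.42102 kg m^2; centre at d = 0.856 m, so the parallel axis theorem gives I = 0.42102 + (3.67)(0.856)² = 3.1102 kg m^2.
Point mass: I_cm = 0; centre at d = 0.562 m, so the parallel axis theorem gives I = 0 + (5.67)(0.562)² = 1.7908 kg m^2.
Total I = 0.42847 + 3.1102 + 1.7908 = 5.3295 kg m^2.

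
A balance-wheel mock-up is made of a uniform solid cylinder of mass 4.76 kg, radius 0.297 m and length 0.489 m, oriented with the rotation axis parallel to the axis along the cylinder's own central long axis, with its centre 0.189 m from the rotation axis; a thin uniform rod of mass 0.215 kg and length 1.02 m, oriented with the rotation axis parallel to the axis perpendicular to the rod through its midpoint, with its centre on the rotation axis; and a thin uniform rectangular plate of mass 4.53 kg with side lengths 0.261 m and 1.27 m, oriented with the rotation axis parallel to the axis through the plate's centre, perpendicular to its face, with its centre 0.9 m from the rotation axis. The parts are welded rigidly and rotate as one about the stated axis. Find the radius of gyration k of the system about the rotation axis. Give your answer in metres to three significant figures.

Solid cylinder: I_cm = (1/2)MR² = (1/2)(4.76)(0.297)² = 0.20994 kg m²; centre at d = 0.189 m, so the parallel axis theorem gives I = 0.20994 + (4.76)(0.189)² = 0.37997 kg m².
Thin rod: I_cm = (1/12)ML² = (1/12)(0.215)(1.02)² = 0.01864 kg m²; axis through the centre, so I = 0.01864 kg m².
Rectangular plate: I_cm = (1/12)M(a²+b²) = (1/12)(4.53)[(0.261)² + (1.27)²] = 0.63459 kg m²; centre at d = 0.9 m, so the parallel axis theorem gives I = 0.63459 + (4.53)(0.9)² = 4.3039 kg m².
Total I = 4.7025 kg m²; total mass M = 9.505 kg.
k = √(I/M) = √(4.7025/9.505) = 0.70338 m.

0.703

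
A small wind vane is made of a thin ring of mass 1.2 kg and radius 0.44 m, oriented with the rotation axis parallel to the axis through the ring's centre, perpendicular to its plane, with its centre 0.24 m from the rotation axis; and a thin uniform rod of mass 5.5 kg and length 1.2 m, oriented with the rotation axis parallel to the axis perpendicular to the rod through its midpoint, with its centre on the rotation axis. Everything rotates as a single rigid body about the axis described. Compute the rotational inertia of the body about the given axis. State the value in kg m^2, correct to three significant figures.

Thin ring: I_cm = MR² = (1.2)(0.44)² = 0.23232 kg m^2; centre at d = 0.24 m, so I = I_cm + Md² gives I = 0.23232 + (1.2)(0.24)² = 0.30144 kg m^2.
Thin rod: I_cm = (1/12)ML² = (1/12)(5.5)(1.2)² = 0.66 kg m^2; axis through the centre, so I = 0.66 kg m^2.
Total I = 0.30144 + 0.66 = 0.96144 kg m^2.

0.961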